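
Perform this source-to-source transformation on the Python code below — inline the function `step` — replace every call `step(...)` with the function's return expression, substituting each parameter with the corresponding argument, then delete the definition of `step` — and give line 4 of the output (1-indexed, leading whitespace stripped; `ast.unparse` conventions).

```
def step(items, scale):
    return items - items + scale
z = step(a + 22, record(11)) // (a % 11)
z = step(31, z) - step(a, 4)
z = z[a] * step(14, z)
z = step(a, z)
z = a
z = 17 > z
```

Transformed code:
z = (a + 22 - (a + 22) + record(11)) // (a % 11)
z = 31 - 31 + z - (a - a + 4)
z = z[a] * (14 - 14 + z)
z = a - a + z
z = a
z = 17 > z

z = a - a + z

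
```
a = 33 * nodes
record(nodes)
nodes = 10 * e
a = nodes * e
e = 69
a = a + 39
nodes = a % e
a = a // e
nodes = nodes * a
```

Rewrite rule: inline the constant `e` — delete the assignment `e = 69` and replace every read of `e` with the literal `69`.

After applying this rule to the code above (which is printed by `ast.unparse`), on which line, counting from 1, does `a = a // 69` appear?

7

Transformed code:
a = 33 * nodes
record(nodes)
nodes = 10 * 69
a = nodes * 69
a = a + 39
nodes = a % 69
a = a // 69
nodes = nodes * a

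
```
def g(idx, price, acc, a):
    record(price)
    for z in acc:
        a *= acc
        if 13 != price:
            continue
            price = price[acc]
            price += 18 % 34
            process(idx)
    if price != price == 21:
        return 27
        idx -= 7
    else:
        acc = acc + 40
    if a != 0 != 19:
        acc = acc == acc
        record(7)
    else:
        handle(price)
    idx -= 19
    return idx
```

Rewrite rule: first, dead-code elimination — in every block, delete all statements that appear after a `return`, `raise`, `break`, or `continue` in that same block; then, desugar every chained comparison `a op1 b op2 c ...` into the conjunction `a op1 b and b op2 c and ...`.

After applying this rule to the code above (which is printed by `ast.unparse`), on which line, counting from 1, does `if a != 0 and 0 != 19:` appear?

11

Transformed code:
def g(idx, price, acc, a):
    record(price)
    for z in acc:
        a *= acc
        if 13 != price:
            continue
    if price != price and price == 21:
        return 27
    else:
        acc = acc + 40
    if a != 0 and 0 != 19:
        acc = acc == acc
        record(7)
    else:
        handle(price)
    idx -= 19
    return idx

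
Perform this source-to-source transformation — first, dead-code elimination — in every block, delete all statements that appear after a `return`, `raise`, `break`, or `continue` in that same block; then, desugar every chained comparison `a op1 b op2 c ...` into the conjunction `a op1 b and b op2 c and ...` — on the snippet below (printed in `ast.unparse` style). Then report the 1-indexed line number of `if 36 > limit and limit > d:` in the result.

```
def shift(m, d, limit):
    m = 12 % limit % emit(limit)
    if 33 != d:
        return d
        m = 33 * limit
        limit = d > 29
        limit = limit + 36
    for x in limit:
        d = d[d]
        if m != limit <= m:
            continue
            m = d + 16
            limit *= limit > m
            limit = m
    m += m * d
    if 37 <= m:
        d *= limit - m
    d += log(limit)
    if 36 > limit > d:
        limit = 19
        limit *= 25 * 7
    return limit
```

13

Transformed code:
def shift(m, d, limit):
    m = 12 % limit % emit(limit)
    if 33 != d:
        return d
    for x in limit:
        d = d[d]
        if m != limit and limit <= m:
            continue
    m += m * d
    if 37 <= m:
        d *= limit - m
    d += log(limit)
    if 36 > limit and limit > d:
        limit = 19
        limit *= 25 * 7
    return limit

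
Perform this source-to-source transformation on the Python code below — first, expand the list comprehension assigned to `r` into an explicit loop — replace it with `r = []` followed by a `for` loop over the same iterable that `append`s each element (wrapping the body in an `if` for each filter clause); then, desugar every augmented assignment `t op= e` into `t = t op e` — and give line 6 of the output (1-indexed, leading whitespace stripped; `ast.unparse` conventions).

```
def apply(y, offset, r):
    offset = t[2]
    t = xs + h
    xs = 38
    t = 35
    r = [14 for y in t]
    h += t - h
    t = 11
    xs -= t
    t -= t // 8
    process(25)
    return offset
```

Transformed code:
def apply(y, offset, r):
    offset = t[2]
    t = xs + h
    xs = 38
    t = 35
    r = []
    for y in t:
        r.append(14)
    h = h + (t - h)
    t = 11
    xs = xs - t
    t = t - t // 8
    process(25)
    return offset

r = []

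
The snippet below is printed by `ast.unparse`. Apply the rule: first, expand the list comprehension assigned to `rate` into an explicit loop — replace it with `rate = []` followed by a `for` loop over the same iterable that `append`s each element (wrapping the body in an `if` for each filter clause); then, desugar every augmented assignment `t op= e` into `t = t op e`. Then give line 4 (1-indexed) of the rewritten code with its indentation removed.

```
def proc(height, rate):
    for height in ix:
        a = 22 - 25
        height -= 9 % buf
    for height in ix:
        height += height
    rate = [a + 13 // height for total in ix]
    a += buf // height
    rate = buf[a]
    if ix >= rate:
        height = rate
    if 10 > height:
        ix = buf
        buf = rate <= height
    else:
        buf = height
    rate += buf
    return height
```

height = height - 9 % buf

Transformed code:
def proc(height, rate):
    for height in ix:
        a = 22 - 25
        height = height - 9 % buf
    for height in ix:
        height = height + height
    rate = []
    for total in ix:
        rate.append(a + 13 // height)
    a = a + buf // height
    rate = buf[a]
    if ix >= rate:
        height = rate
    if 10 > height:
        ix = buf
        buf = rate <= height
    else:
        buf = height
    rate = rate + buf
    return height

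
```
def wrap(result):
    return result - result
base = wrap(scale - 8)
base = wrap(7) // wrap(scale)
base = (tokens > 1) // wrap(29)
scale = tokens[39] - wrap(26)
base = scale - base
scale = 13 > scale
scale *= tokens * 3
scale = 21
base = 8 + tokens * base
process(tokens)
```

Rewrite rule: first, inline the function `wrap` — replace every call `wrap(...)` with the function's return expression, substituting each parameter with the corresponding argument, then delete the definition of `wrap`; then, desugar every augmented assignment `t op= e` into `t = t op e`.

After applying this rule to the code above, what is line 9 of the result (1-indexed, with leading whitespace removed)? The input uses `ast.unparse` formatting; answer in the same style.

base = 8 + tokens * base

Transformed code:
base = scale - 8 - (scale - 8)
base = (7 - 7) // (scale - scale)
base = (tokens > 1) // (29 - 29)
scale = tokens[39] - (26 - 26)
base = scale - base
scale = 13 > scale
scale = scale * (tokens * 3)
scale = 21
base = 8 + tokens * base
process(tokens)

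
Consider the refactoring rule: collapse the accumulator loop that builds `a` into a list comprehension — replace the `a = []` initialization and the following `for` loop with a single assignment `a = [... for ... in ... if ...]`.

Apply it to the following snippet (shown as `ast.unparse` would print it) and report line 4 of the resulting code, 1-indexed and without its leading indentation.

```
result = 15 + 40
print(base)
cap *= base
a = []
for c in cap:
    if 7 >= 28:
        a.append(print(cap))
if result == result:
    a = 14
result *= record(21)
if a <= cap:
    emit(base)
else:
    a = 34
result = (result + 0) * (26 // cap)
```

Transformed code:
result = 15 + 40
print(base)
cap *= base
a = [print(cap) for c in cap if 7 >= 28]
if result == result:
    a = 14
result *= record(21)
if a <= cap:
    emit(base)
else:
    a = 34
result = (result + 0) * (26 // cap)

a = [print(cap) for c in cap if 7 >= 28]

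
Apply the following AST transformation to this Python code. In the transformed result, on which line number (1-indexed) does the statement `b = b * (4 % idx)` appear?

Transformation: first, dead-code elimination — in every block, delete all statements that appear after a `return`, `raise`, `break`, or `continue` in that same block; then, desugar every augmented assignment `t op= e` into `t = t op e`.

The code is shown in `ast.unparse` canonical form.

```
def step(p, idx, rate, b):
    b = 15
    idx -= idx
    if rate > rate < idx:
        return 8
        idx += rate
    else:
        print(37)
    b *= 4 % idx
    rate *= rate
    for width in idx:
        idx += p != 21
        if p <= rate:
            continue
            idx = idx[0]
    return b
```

Transformed code:
def step(p, idx, rate, b):
    b = 15
    idx = idx - idx
    if rate > rate < idx:
        return 8
    else:
        print(37)
    b = b * (4 % idx)
    rate = rate * rate
    for width in idx:
        idx = idx + (p != 21)
        if p <= rate:
            continue
    return b

8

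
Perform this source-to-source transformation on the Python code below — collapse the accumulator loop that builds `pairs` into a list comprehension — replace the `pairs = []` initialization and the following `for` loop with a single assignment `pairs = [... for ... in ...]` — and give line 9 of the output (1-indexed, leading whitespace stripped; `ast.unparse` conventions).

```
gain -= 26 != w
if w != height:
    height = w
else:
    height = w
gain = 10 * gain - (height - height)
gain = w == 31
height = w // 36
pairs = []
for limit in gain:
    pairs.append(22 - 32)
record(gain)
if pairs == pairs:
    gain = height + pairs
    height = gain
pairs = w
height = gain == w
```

Transformed code:
gain -= 26 != w
if w != height:
    height = w
else:
    height = w
gain = 10 * gain - (height - height)
gain = w == 31
height = w // 36
pairs = [22 - 32 for limit in gain]
record(gain)
if pairs == pairs:
    gain = height + pairs
    height = gain
pairs = w
height = gain == w

pairs = [22 - 32 for limit in gain]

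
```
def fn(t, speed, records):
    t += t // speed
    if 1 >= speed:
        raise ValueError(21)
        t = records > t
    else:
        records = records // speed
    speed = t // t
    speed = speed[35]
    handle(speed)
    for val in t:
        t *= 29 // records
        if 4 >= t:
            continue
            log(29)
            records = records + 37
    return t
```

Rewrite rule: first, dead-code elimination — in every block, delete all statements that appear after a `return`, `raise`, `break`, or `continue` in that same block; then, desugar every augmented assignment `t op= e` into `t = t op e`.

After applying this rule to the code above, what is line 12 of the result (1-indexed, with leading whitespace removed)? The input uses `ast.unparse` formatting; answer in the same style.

if 4 >= t:

Transformed code:
def fn(t, speed, records):
    t = t + t // speed
    if 1 >= speed:
        raise ValueError(21)
    else:
        records = records // speed
    speed = t // t
    speed = speed[35]
    handle(speed)
    for val in t:
        t = t * (29 // records)
        if 4 >= t:
            continue
    return t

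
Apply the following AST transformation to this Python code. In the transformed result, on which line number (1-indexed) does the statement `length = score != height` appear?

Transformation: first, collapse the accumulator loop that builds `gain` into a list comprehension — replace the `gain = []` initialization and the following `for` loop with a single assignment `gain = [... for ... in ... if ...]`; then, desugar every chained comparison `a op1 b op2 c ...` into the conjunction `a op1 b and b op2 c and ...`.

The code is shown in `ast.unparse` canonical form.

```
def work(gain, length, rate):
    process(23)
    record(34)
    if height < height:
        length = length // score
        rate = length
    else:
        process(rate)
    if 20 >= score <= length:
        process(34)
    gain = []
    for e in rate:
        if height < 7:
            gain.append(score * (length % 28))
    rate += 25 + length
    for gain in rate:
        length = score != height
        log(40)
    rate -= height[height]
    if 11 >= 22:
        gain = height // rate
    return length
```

Transformed code:
def work(gain, length, rate):
    process(23)
    record(34)
    if height < height:
        length = length // score
        rate = length
    else:
        process(rate)
    if 20 >= score and score <= length:
        process(34)
    gain = [score * (length % 28) for e in rate if height < 7]
    rate += 25 + length
    for gain in rate:
        length = score != height
        log(40)
    rate -= height[height]
    if 11 >= 22:
        gain = height // rate
    return length

14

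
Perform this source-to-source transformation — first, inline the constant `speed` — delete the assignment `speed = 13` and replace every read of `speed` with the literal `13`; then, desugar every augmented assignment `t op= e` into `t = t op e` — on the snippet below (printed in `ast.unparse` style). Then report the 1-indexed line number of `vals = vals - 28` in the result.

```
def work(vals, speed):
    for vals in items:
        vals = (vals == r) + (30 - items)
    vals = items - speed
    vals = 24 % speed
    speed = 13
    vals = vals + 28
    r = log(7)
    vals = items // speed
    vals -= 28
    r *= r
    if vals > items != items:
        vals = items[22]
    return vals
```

Transformed code:
def work(vals, speed):
    for vals in items:
        vals = (vals == r) + (30 - items)
    vals = items - 13
    vals = 24 % 13
    vals = vals + 28
    r = log(7)
    vals = items // 13
    vals = vals - 28
    r = r * r
    if vals > items != items:
        vals = items[22]
    return vals

9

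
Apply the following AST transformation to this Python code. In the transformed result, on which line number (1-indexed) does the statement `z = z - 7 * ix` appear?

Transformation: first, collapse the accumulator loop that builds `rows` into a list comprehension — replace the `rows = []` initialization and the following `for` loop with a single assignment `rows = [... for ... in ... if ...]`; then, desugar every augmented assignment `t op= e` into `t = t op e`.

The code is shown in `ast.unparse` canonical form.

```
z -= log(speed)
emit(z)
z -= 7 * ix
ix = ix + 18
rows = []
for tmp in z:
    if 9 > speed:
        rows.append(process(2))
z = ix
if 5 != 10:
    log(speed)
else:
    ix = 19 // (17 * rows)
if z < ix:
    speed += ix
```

Transformed code:
z = z - log(speed)
emit(z)
z = z - 7 * ix
ix = ix + 18
rows = [process(2) for tmp in z if 9 > speed]
z = ix
if 5 != 10:
    log(speed)
else:
    ix = 19 // (17 * rows)
if z < ix:
    speed = speed + ix

3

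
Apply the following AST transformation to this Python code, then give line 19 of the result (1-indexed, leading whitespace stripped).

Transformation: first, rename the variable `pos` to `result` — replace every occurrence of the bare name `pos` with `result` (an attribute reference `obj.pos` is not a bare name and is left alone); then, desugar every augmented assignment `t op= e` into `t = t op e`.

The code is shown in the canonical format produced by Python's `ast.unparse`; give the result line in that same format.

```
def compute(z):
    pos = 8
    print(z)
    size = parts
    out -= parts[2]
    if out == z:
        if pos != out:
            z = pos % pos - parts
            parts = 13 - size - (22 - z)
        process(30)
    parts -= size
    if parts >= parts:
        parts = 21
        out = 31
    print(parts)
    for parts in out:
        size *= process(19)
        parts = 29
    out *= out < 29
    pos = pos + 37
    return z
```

out = out * (out < 29)

Transformed code:
def compute(z):
    result = 8
    print(z)
    size = parts
    out = out - parts[2]
    if out == z:
        if result != out:
            z = result % result - parts
            parts = 13 - size - (22 - z)
        process(30)
    parts = parts - size
    if parts >= parts:
        parts = 21
        out = 31
    print(parts)
    for parts in out:
        size = size * process(19)
        parts = 29
    out = out * (out < 29)
    result = result + 37
    return z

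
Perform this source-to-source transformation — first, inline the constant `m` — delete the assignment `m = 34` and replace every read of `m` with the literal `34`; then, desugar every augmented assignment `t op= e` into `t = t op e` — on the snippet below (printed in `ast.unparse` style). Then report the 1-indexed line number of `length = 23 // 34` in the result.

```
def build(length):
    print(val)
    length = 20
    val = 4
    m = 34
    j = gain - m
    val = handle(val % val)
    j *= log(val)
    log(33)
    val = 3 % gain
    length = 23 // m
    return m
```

10

Transformed code:
def build(length):
    print(val)
    length = 20
    val = 4
    j = gain - 34
    val = handle(val % val)
    j = j * log(val)
    log(33)
    val = 3 % gain
    length = 23 // 34
    return 34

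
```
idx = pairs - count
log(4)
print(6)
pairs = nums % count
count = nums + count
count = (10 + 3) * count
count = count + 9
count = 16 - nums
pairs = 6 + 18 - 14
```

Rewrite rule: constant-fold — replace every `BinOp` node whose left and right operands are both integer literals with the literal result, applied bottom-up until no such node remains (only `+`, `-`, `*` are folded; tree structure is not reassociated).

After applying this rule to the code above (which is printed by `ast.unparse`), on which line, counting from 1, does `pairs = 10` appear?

Transformed code:
idx = pairs - count
log(4)
print(6)
pairs = nums % count
count = nums + count
count = 13 * count
count = count + 9
count = 16 - nums
pairs = 10

9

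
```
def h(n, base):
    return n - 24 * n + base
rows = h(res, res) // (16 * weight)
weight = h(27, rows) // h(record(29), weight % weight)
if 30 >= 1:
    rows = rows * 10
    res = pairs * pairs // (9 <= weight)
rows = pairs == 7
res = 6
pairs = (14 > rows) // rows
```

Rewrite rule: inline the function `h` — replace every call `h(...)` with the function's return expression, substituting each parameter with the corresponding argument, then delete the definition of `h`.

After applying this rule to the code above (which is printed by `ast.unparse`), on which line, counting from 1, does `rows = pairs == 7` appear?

Transformed code:
rows = (res - 24 * res + res) // (16 * weight)
weight = (27 - 24 * 27 + rows) // (record(29) - 24 * record(29) + weight % weight)
if 30 >= 1:
    rows = rows * 10
    res = pairs * pairs // (9 <= weight)
rows = pairs == 7
res = 6
pairs = (14 > rows) // rows

6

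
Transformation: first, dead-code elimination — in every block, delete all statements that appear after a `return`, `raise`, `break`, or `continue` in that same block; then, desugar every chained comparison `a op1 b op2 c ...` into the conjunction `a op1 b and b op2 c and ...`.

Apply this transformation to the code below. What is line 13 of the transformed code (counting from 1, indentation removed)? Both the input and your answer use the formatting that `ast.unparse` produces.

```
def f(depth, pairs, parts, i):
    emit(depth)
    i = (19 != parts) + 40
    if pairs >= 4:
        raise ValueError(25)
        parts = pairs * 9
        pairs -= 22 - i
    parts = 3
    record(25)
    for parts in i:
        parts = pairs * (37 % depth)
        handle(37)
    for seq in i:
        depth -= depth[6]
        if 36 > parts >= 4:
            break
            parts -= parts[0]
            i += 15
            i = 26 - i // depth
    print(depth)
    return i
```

if 36 > parts and parts >= 4:

Transformed code:
def f(depth, pairs, parts, i):
    emit(depth)
    i = (19 != parts) + 40
    if pairs >= 4:
        raise ValueError(25)
    parts = 3
    record(25)
    for parts in i:
        parts = pairs * (37 % depth)
        handle(37)
    for seq in i:
        depth -= depth[6]
        if 36 > parts and parts >= 4:
            break
    print(depth)
    return i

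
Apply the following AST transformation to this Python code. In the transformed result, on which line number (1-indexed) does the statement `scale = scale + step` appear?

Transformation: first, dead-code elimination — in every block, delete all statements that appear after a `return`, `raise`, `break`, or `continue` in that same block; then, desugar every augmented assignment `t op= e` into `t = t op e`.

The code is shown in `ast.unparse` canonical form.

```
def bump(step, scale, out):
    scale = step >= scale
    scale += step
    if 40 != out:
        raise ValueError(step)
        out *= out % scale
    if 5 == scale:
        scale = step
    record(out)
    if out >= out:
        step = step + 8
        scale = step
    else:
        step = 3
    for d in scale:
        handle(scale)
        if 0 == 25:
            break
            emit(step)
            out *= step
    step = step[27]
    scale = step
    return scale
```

3

Transformed code:
def bump(step, scale, out):
    scale = step >= scale
    scale = scale + step
    if 40 != out:
        raise ValueError(step)
    if 5 == scale:
        scale = step
    record(out)
    if out >= out:
        step = step + 8
        scale = step
    else:
        step = 3
    for d in scale:
        handle(scale)
        if 0 == 25:
            break
    step = step[27]
    scale = step
    return scale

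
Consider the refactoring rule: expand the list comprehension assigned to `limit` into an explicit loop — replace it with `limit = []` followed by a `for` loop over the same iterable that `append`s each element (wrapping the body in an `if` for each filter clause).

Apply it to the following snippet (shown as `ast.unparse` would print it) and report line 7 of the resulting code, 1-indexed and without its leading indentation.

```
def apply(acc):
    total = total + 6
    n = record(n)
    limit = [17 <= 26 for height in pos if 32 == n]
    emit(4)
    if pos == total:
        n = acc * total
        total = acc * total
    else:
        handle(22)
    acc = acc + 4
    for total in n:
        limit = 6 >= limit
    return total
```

Transformed code:
def apply(acc):
    total = total + 6
    n = record(n)
    limit = []
    for height in pos:
        if 32 == n:
            limit.append(17 <= 26)
    emit(4)
    if pos == total:
        n = acc * total
        total = acc * total
    else:
        handle(22)
    acc = acc + 4
    for total in n:
        limit = 6 >= limit
    return total

limit.append(17 <= 26)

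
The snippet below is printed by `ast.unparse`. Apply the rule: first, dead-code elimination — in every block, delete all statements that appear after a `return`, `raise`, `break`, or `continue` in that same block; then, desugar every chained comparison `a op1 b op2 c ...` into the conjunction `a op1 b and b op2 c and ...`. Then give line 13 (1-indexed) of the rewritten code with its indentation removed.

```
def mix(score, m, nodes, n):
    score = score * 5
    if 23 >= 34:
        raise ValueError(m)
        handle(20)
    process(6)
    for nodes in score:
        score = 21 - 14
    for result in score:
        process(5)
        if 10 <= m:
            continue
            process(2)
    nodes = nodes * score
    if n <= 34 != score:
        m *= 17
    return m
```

if n <= 34 and 34 != score:

Transformed code:
def mix(score, m, nodes, n):
    score = score * 5
    if 23 >= 34:
        raise ValueError(m)
    process(6)
    for nodes in score:
        score = 21 - 14
    for result in score:
        process(5)
        if 10 <= m:
            continue
    nodes = nodes * score
    if n <= 34 and 34 != score:
        m *= 17
    return m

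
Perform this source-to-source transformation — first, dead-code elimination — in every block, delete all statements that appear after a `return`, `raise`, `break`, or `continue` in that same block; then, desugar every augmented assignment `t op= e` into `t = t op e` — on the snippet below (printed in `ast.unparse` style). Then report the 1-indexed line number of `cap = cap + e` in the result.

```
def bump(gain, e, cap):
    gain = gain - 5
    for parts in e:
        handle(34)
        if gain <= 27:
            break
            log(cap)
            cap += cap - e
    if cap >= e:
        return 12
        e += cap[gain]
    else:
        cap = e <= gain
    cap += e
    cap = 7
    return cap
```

Transformed code:
def bump(gain, e, cap):
    gain = gain - 5
    for parts in e:
        handle(34)
        if gain <= 27:
            break
    if cap >= e:
        return 12
    else:
        cap = e <= gain
    cap = cap + e
    cap = 7
    return cap

11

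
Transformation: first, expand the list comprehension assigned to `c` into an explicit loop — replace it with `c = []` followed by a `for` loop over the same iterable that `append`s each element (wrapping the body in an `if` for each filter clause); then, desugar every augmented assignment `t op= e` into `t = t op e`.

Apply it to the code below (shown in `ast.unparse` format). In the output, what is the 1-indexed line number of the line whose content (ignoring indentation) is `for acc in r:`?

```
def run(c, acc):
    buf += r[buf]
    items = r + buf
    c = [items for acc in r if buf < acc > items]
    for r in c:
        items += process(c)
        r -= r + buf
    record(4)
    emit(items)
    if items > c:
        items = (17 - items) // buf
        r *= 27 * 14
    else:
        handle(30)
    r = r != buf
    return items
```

5

Transformed code:
def run(c, acc):
    buf = buf + r[buf]
    items = r + buf
    c = []
    for acc in r:
        if buf < acc > items:
            c.append(items)
    for r in c:
        items = items + process(c)
        r = r - (r + buf)
    record(4)
    emit(items)
    if items > c:
        items = (17 - items) // buf
        r = r * (27 * 14)
    else:
        handle(30)
    r = r != buf
    return items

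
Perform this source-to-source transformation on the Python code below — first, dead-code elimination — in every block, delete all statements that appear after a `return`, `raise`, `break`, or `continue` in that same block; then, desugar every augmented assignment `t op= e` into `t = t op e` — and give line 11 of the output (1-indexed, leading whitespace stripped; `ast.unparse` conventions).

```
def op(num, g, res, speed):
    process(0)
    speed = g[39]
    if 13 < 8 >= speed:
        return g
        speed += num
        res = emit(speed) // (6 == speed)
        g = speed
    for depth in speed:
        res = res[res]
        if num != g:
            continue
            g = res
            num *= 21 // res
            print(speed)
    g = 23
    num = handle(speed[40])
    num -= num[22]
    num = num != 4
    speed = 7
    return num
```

num = handle(speed[40])

Transformed code:
def op(num, g, res, speed):
    process(0)
    speed = g[39]
    if 13 < 8 >= speed:
        return g
    for depth in speed:
        res = res[res]
        if num != g:
            continue
    g = 23
    num = handle(speed[40])
    num = num - num[22]
    num = num != 4
    speed = 7
    return num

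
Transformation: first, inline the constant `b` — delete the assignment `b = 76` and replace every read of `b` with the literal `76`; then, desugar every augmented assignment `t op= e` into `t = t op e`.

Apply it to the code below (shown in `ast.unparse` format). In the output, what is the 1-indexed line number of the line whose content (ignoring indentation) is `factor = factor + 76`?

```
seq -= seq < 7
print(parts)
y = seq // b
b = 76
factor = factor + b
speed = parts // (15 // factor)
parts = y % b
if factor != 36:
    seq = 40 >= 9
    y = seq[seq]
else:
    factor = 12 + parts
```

4

Transformed code:
seq = seq - (seq < 7)
print(parts)
y = seq // 76
factor = factor + 76
speed = parts // (15 // factor)
parts = y % 76
if factor != 36:
    seq = 40 >= 9
    y = seq[seq]
else:
    factor = 12 + parts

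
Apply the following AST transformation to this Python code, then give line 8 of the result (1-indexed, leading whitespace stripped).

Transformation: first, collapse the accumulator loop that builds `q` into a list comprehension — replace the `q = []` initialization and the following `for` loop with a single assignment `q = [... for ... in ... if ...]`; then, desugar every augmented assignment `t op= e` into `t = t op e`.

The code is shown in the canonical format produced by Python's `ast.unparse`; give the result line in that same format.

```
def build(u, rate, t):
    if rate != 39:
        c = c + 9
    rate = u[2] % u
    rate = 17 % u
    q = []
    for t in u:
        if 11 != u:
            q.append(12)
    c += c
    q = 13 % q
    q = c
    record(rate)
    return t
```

q = 13 % q

Transformed code:
def build(u, rate, t):
    if rate != 39:
        c = c + 9
    rate = u[2] % u
    rate = 17 % u
    q = [12 for t in u if 11 != u]
    c = c + c
    q = 13 % q
    q = c
    record(rate)
    return t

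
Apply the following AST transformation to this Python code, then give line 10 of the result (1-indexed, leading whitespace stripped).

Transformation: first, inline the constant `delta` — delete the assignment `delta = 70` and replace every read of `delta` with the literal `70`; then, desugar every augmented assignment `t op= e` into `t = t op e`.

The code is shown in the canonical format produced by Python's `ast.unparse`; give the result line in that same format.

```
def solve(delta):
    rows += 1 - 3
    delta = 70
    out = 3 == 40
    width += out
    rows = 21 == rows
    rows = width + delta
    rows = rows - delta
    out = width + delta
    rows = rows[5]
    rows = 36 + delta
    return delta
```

rows = 36 + 70

Transformed code:
def solve(delta):
    rows = rows + (1 - 3)
    out = 3 == 40
    width = width + out
    rows = 21 == rows
    rows = width + 70
    rows = rows - 70
    out = width + 70
    rows = rows[5]
    rows = 36 + 70
    return 70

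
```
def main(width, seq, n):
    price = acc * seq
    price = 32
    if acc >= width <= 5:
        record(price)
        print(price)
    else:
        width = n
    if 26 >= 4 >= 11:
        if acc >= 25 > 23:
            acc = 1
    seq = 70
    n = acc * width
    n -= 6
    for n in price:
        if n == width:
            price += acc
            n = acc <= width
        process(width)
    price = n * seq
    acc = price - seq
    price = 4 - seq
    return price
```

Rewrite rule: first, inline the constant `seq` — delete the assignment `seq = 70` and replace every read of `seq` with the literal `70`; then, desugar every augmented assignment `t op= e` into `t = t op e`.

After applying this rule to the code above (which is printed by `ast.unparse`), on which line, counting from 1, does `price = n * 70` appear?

Transformed code:
def main(width, seq, n):
    price = acc * 70
    price = 32
    if acc >= width <= 5:
        record(price)
        print(price)
    else:
        width = n
    if 26 >= 4 >= 11:
        if acc >= 25 > 23:
            acc = 1
    n = acc * width
    n = n - 6
    for n in price:
        if n == width:
            price = price + acc
            n = acc <= width
        process(width)
    price = n * 70
    acc = price - 70
    price = 4 - 70
    return price

19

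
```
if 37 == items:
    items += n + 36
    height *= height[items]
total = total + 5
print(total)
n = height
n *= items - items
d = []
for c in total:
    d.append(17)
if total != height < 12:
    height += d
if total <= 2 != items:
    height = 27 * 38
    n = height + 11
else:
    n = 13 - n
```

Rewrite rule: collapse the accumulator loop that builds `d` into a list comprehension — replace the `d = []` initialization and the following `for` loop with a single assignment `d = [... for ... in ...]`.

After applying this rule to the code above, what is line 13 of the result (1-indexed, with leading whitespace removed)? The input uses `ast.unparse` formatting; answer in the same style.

Transformed code:
if 37 == items:
    items += n + 36
    height *= height[items]
total = total + 5
print(total)
n = height
n *= items - items
d = [17 for c in total]
if total != height < 12:
    height += d
if total <= 2 != items:
    height = 27 * 38
    n = height + 11
else:
    n = 13 - n

n = height + 11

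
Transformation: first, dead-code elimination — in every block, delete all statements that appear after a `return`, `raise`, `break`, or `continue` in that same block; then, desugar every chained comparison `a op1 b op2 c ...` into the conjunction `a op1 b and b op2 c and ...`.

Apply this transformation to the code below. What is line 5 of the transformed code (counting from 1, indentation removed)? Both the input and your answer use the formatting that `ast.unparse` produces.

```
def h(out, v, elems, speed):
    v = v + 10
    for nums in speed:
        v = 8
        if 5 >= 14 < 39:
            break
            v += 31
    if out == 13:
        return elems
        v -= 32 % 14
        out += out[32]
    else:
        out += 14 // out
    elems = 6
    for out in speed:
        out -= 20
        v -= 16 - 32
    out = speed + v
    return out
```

Transformed code:
def h(out, v, elems, speed):
    v = v + 10
    for nums in speed:
        v = 8
        if 5 >= 14 and 14 < 39:
            break
    if out == 13:
        return elems
    else:
        out += 14 // out
    elems = 6
    for out in speed:
        out -= 20
        v -= 16 - 32
    out = speed + v
    return out

if 5 >= 14 and 14 < 39:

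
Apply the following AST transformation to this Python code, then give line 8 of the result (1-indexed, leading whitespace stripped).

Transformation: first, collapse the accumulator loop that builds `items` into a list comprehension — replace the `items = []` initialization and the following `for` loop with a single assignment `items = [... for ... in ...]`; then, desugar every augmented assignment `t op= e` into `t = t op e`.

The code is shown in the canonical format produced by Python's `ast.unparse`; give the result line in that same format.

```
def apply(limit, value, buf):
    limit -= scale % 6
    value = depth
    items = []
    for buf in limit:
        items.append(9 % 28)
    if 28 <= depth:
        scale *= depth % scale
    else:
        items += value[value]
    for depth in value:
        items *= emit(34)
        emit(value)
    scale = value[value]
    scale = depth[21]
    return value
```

Transformed code:
def apply(limit, value, buf):
    limit = limit - scale % 6
    value = depth
    items = [9 % 28 for buf in limit]
    if 28 <= depth:
        scale = scale * (depth % scale)
    else:
        items = items + value[value]
    for depth in value:
        items = items * emit(34)
        emit(value)
    scale = value[value]
    scale = depth[21]
    return value

items = items + value[value]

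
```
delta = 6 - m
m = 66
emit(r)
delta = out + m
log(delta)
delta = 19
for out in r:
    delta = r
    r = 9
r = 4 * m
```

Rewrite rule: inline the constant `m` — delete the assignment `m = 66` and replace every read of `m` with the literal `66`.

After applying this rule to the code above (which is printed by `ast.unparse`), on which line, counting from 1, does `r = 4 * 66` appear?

9

Transformed code:
delta = 6 - 66
emit(r)
delta = out + 66
log(delta)
delta = 19
for out in r:
    delta = r
    r = 9
r = 4 * 66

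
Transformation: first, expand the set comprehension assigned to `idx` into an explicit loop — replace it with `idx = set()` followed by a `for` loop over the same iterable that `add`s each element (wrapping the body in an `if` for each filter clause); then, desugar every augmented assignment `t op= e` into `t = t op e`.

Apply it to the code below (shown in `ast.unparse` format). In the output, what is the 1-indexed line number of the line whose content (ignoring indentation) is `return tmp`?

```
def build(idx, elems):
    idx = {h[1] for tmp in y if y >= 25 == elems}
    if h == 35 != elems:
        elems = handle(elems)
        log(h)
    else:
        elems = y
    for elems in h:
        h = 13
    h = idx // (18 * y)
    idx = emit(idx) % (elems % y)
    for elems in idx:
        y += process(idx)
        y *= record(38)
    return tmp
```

18

Transformed code:
def build(idx, elems):
    idx = set()
    for tmp in y:
        if y >= 25 == elems:
            idx.add(h[1])
    if h == 35 != elems:
        elems = handle(elems)
        log(h)
    else:
        elems = y
    for elems in h:
        h = 13
    h = idx // (18 * y)
    idx = emit(idx) % (elems % y)
    for elems in idx:
        y = y + process(idx)
        y = y * record(38)
    return tmp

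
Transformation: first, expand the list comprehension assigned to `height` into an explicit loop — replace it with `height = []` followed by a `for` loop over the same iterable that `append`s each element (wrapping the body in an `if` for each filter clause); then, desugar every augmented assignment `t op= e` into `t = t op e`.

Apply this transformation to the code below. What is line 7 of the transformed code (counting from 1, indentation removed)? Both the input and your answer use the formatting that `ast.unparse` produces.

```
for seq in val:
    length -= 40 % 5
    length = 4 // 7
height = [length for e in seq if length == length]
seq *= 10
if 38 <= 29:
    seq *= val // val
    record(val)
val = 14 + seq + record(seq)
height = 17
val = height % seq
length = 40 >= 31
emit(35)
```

Transformed code:
for seq in val:
    length = length - 40 % 5
    length = 4 // 7
height = []
for e in seq:
    if length == length:
        height.append(length)
seq = seq * 10
if 38 <= 29:
    seq = seq * (val // val)
    record(val)
val = 14 + seq + record(seq)
height = 17
val = height % seq
length = 40 >= 31
emit(35)

height.append(length)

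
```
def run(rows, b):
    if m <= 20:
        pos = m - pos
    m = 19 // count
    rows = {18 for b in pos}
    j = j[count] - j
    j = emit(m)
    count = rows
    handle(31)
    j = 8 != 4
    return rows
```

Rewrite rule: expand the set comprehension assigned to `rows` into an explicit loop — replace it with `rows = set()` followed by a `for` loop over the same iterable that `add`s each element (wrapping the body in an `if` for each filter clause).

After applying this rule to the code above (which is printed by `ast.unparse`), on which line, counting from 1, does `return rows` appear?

13

Transformed code:
def run(rows, b):
    if m <= 20:
        pos = m - pos
    m = 19 // count
    rows = set()
    for b in pos:
        rows.add(18)
    j = j[count] - j
    j = emit(m)
    count = rows
    handle(31)
    j = 8 != 4
    return rows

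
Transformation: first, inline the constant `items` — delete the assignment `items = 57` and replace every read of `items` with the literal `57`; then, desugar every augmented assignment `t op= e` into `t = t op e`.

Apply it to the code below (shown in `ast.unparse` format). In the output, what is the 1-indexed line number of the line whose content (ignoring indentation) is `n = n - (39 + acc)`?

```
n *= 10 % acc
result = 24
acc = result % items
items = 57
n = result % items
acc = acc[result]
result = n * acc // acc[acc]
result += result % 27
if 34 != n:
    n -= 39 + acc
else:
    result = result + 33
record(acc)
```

Transformed code:
n = n * (10 % acc)
result = 24
acc = result % 57
n = result % 57
acc = acc[result]
result = n * acc // acc[acc]
result = result + result % 27
if 34 != n:
    n = n - (39 + acc)
else:
    result = result + 33
record(acc)

9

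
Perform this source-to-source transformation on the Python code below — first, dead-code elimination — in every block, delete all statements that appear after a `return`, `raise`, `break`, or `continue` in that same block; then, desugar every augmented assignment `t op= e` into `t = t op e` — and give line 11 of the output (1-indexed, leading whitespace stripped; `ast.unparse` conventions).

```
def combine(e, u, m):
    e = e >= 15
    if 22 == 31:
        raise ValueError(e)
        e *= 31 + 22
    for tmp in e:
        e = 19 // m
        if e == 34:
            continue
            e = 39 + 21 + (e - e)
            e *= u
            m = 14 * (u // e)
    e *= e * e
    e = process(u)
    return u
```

Transformed code:
def combine(e, u, m):
    e = e >= 15
    if 22 == 31:
        raise ValueError(e)
    for tmp in e:
        e = 19 // m
        if e == 34:
            continue
    e = e * (e * e)
    e = process(u)
    return u

return u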